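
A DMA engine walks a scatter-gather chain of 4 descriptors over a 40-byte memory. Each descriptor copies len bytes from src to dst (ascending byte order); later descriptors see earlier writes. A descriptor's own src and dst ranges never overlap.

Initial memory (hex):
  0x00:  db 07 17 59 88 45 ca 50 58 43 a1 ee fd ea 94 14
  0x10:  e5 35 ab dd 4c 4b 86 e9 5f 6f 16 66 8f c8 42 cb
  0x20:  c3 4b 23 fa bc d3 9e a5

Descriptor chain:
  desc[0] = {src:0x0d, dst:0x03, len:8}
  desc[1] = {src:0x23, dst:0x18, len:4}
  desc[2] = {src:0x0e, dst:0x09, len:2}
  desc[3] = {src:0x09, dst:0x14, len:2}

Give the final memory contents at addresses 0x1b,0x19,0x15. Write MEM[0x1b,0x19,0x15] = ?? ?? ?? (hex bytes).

  after D0: wrote 8B at 0x03 = ea9414e535abdd4c
  after D1: wrote 4B at 0x18 = fabcd39e
  after D2: wrote 2B at 0x09 = 9414
  after D3: wrote 2B at 0x14 = 9414
query mem[0x1b]=0x9e, mem[0x19]=0xbc, mem[0x15]=0x14

MEM[0x1b,0x19,0x15] = 9e bc 14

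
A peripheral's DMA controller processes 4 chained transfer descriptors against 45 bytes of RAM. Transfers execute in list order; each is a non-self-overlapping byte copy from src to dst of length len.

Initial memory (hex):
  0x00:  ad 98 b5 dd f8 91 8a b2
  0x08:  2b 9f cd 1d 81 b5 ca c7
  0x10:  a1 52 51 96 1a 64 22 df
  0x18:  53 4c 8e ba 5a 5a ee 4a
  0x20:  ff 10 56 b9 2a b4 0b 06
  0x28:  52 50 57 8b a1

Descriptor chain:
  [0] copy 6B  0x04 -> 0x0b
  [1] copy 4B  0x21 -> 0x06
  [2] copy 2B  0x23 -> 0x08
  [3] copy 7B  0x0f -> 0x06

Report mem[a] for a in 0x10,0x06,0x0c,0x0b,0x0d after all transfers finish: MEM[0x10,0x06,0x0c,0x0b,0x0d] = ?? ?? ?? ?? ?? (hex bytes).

#0 dst[0x0b+6] := {0xf8,0x91,0x8a,0xb2,0x2b,0x9f}
#1 dst[0x06+4] := {0x10,0x56,0xb9,0x2a}
#2 dst[0x08+2] := {0xb9,0x2a}
#3 dst[0x06+7] := {0x2b,0x9f,0x52,0x51,0x96,0x1a,0x64}
query mem[0x10]=0x9f, mem[0x06]=0x2b, mem[0x0c]=0x64, mem[0x0b]=0x1a, mem[0x0d]=0x8a

MEM[0x10,0x06,0x0c,0x0b,0x0d] = 9f 2b 64 1a 8a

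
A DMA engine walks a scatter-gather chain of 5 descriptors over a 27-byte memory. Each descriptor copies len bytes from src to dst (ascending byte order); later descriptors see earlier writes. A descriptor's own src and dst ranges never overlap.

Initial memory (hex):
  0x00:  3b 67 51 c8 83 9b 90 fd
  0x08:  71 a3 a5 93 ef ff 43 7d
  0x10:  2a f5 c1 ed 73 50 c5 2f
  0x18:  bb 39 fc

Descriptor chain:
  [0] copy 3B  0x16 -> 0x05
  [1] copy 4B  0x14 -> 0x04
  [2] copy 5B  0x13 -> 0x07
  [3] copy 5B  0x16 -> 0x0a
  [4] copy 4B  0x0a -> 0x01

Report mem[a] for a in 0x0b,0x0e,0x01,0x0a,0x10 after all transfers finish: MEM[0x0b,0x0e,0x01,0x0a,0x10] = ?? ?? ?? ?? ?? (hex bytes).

  after D0: wrote 3B at 0x05 = c52fbb
  after D1: wrote 4B at 0x04 = 7350c52f
  after D2: wrote 5B at 0x07 = ed7350c52f
  after D3: wrote 5B at 0x0a = c52fbb39fc
  after D4: wrote 4B at 0x01 = c52fbb39
query mem[0x0b]=0x2f, mem[0x0e]=0xfc, mem[0x01]=0xc5, mem[0x0a]=0xc5, mem[0x10]=0x2a

MEM[0x0b,0x0e,0x01,0x0a,0x10] = 2f fc c5 c5 2a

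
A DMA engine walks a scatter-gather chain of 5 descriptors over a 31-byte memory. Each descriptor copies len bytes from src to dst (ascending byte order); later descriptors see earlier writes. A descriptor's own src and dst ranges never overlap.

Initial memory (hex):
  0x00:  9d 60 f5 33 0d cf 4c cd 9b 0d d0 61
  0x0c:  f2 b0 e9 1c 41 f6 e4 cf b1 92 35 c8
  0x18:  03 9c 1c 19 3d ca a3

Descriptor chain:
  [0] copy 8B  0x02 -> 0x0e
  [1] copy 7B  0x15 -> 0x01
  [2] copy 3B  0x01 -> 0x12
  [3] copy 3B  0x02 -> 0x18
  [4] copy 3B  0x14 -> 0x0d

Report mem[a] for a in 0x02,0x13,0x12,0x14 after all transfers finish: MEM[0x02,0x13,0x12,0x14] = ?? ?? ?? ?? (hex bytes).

#0 dst[0x0e+8] := {0xf5,0x33,0x0d,0xcf,0x4c,0xcd,0x9b,0x0d}
#1 dst[0x01+7] := {0x0d,0x35,0xc8,0x03,0x9c,0x1c,0x19}
#2 dst[0x12+3] := {0x0d,0x35,0xc8}
#3 dst[0x18+3] := {0x35,0xc8,0x03}
#4 dst[0x0d+3] := {0xc8,0x0d,0x35}
query mem[0x02]=0x35, mem[0x13]=0x35, mem[0x12]=0x0d, mem[0x14]=0xc8

MEM[0x02,0x13,0x12,0x14] = 35 35 0d c8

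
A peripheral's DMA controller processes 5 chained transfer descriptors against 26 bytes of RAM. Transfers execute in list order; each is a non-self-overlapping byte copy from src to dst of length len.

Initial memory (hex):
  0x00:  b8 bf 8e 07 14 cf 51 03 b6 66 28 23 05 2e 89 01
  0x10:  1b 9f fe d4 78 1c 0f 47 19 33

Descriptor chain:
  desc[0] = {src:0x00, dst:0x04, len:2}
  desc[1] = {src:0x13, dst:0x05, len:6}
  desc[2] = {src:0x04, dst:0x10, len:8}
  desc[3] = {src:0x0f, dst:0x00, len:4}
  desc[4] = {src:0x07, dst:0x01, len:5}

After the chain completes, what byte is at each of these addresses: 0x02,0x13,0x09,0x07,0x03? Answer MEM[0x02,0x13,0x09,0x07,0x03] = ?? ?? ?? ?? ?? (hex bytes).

MEM[0x02,0x13,0x09,0x07,0x03] = 0f 1c 47 1c 47

  after D0: wrote 2B at 0x04 = b8bf
  after D1: wrote 6B at 0x05 = d4781c0f4719
  after D2: wrote 8B at 0x10 = b8d4781c0f471923
  after D3: wrote 4B at 0x00 = 01b8d478
  after D4: wrote 5B at 0x01 = 1c0f471923
query mem[0x02]=0x0f, mem[0x13]=0x1c, mem[0x09]=0x47, mem[0x07]=0x1c, mem[0x03]=0x47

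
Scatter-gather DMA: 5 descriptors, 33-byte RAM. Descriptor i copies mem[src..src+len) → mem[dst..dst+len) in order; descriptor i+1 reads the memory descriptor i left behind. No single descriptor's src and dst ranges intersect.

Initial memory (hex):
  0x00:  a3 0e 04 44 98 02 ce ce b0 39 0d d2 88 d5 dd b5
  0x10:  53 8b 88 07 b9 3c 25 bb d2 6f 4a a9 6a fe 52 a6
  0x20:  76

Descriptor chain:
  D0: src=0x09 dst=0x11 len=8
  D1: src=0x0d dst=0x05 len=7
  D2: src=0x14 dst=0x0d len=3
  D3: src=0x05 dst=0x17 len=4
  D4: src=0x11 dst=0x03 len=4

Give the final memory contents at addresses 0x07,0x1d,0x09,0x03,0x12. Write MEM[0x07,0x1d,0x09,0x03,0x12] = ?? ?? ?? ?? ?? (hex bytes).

MEM[0x07,0x1d,0x09,0x03,0x12] = b5 fe 39 39 0d

#0 dst[0x11+8] := {0x39,0x0d,0xd2,0x88,0xd5,0xdd,0xb5,0x53}
#1 dst[0x05+7] := {0xd5,0xdd,0xb5,0x53,0x39,0x0d,0xd2}
#2 dst[0x0d+3] := {0x88,0xd5,0xdd}
#3 dst[0x17+4] := {0xd5,0xdd,0xb5,0x53}
#4 dst[0x03+4] := {0x39,0x0d,0xd2,0x88}
query mem[0x07]=0xb5, mem[0x1d]=0xfe, mem[0x09]=0x39, mem[0x03]=0x39, mem[0x12]=0x0d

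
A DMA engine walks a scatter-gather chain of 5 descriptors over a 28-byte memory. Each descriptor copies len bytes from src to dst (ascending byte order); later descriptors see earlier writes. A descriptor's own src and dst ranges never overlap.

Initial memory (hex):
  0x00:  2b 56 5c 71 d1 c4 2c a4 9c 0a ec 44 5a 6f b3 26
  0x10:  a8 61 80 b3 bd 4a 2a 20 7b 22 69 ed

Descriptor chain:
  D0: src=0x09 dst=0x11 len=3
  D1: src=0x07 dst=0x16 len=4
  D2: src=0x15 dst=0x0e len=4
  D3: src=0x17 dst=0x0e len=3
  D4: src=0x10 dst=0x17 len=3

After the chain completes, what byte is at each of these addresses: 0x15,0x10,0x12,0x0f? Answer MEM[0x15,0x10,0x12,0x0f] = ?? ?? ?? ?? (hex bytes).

MEM[0x15,0x10,0x12,0x0f] = 4a ec ec 0a

D0: mem[0x11..0x13] <- [0a ec 44]
D1: mem[0x16..0x19] <- [a4 9c 0a ec]
D2: mem[0x0e..0x11] <- [4a a4 9c 0a]
D3: mem[0x0e..0x10] <- [9c 0a ec]
D4: mem[0x17..0x19] <- [ec 0a ec]
query mem[0x15]=0x4a, mem[0x10]=0xec, mem[0x12]=0xec, mem[0x0f]=0x0a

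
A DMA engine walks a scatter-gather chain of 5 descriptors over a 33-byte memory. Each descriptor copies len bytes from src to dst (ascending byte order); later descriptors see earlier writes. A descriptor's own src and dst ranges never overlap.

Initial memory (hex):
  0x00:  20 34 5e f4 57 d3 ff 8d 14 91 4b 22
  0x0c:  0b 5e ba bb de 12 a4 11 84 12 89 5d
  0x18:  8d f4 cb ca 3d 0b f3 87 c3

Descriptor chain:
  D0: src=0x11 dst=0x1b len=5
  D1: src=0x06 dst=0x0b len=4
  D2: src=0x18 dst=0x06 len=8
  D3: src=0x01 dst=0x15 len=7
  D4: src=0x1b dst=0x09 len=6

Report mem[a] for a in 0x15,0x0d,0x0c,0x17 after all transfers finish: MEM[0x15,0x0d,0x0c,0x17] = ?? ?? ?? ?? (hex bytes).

D0: mem[0x1b..0x1f] <- [12 a4 11 84 12]
D1: mem[0x0b..0x0e] <- [ff 8d 14 91]
D2: mem[0x06..0x0d] <- [8d f4 cb 12 a4 11 84 12]
D3: mem[0x15..0x1b] <- [34 5e f4 57 d3 8d f4]
D4: mem[0x09..0x0e] <- [f4 a4 11 84 12 c3]
query mem[0x15]=0x34, mem[0x0d]=0x12, mem[0x0c]=0x84, mem[0x17]=0xf4

MEM[0x15,0x0d,0x0c,0x17] = 34 12 84 f4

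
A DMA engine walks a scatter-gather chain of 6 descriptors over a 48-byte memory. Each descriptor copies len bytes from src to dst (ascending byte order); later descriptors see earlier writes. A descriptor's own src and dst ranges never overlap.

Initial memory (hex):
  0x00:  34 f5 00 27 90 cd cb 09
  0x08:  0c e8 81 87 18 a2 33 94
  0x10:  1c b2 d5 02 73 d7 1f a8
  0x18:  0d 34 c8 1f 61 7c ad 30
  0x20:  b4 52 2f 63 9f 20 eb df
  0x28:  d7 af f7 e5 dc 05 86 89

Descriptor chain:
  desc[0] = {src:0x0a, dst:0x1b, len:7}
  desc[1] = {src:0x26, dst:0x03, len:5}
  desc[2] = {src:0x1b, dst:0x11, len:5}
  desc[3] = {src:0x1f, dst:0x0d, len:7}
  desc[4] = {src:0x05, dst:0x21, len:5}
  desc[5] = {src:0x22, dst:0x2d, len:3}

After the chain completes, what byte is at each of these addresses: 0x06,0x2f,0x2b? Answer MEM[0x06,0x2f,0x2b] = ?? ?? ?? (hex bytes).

D0: mem[0x1b..0x21] <- [81 87 18 a2 33 94 1c]
D1: mem[0x03..0x07] <- [eb df d7 af f7]
D2: mem[0x11..0x15] <- [81 87 18 a2 33]
D3: mem[0x0d..0x13] <- [33 94 1c 2f 63 9f 20]
D4: mem[0x21..0x25] <- [d7 af f7 0c e8]
D5: mem[0x2d..0x2f] <- [af f7 0c]
query mem[0x06]=0xaf, mem[0x2f]=0x0c, mem[0x2b]=0xe5

MEM[0x06,0x2f,0x2b] = af 0c e5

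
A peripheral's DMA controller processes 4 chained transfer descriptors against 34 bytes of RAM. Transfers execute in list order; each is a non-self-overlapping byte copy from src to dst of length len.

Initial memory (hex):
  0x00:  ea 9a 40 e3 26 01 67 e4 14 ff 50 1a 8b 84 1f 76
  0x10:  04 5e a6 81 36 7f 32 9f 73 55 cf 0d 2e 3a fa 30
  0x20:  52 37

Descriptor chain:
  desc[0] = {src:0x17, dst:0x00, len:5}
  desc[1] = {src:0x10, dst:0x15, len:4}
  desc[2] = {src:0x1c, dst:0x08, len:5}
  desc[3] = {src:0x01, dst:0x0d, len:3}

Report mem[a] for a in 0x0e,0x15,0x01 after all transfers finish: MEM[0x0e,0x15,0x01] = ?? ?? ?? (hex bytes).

MEM[0x0e,0x15,0x01] = 55 04 73

  after D0: wrote 5B at 0x00 = 9f7355cf0d
  after D1: wrote 4B at 0x15 = 045ea681
  after D2: wrote 5B at 0x08 = 2e3afa3052
  after D3: wrote 3B at 0x0d = 7355cf
query mem[0x0e]=0x55, mem[0x15]=0x04, mem[0x01]=0x73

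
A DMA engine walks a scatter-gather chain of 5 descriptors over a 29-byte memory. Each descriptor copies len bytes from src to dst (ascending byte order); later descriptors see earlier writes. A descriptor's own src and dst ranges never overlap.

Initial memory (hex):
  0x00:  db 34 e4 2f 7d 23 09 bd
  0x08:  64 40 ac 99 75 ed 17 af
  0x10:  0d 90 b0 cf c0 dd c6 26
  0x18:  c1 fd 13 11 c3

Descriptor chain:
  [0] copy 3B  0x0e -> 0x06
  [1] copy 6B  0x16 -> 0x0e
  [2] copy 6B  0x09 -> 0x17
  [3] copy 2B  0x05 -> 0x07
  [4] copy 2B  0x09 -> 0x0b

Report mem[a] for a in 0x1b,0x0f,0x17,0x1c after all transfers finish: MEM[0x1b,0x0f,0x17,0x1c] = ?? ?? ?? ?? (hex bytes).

MEM[0x1b,0x0f,0x17,0x1c] = ed 26 40 c6

  after D0: wrote 3B at 0x06 = 17af0d
  after D1: wrote 6B at 0x0e = c626c1fd1311
  after D2: wrote 6B at 0x17 = 40ac9975edc6
  after D3: wrote 2B at 0x07 = 2317
  after D4: wrote 2B at 0x0b = 40ac
query mem[0x1b]=0xed, mem[0x0f]=0x26, mem[0x17]=0x40, mem[0x1c]=0xc6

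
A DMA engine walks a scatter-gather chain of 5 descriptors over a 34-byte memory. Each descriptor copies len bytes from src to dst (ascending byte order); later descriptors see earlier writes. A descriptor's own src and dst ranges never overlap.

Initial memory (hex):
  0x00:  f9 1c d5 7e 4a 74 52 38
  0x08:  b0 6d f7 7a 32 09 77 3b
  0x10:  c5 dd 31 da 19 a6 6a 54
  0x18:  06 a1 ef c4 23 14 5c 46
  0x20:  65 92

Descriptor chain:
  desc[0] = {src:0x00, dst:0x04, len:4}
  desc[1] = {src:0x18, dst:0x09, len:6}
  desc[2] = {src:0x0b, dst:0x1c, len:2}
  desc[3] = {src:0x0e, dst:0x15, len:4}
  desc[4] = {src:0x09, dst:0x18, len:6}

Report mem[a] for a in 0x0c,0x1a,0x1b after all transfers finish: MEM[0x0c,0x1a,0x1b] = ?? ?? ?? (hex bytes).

[0] 0x00->0x04 len=4 : f9 1c d5 7e
[1] 0x18->0x09 len=6 : 06 a1 ef c4 23 14
[2] 0x0b->0x1c len=2 : ef c4
[3] 0x0e->0x15 len=4 : 14 3b c5 dd
[4] 0x09->0x18 len=6 : 06 a1 ef c4 23 14
query mem[0x0c]=0xc4, mem[0x1a]=0xef, mem[0x1b]=0xc4

MEM[0x0c,0x1a,0x1b] = c4 ef c4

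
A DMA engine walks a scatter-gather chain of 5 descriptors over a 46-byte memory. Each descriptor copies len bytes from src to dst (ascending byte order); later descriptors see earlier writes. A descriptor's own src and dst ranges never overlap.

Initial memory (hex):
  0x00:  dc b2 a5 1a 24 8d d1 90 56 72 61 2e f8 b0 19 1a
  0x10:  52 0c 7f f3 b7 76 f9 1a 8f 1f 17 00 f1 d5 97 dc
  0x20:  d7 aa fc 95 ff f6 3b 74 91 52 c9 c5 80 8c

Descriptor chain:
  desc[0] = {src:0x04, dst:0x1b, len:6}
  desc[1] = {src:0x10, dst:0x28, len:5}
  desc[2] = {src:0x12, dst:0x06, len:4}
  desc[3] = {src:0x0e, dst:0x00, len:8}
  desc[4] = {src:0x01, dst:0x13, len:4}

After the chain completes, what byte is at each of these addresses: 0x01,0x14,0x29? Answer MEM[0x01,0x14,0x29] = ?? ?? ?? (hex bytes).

MEM[0x01,0x14,0x29] = 1a 52 0c

#0 dst[0x1b+6] := {0x24,0x8d,0xd1,0x90,0x56,0x72}
#1 dst[0x28+5] := {0x52,0x0c,0x7f,0xf3,0xb7}
#2 dst[0x06+4] := {0x7f,0xf3,0xb7,0x76}
#3 dst[0x00+8] := {0x19,0x1a,0x52,0x0c,0x7f,0xf3,0xb7,0x76}
#4 dst[0x13+4] := {0x1a,0x52,0x0c,0x7f}
query mem[0x01]=0x1a, mem[0x14]=0x52, mem[0x29]=0x0c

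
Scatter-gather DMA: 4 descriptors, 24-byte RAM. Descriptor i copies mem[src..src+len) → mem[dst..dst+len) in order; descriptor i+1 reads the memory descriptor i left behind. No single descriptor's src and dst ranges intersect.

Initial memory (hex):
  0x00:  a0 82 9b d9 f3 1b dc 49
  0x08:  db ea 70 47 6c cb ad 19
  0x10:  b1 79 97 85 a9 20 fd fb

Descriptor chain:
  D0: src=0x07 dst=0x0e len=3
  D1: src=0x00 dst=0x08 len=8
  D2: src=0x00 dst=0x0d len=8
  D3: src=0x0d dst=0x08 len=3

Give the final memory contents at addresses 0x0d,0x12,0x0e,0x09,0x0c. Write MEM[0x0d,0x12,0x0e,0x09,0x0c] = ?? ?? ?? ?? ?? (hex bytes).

#0 dst[0x0e+3] := {0x49,0xdb,0xea}
#1 dst[0x08+8] := {0xa0,0x82,0x9b,0xd9,0xf3,0x1b,0xdc,0x49}
#2 dst[0x0d+8] := {0xa0,0x82,0x9b,0xd9,0xf3,0x1b,0xdc,0x49}
#3 dst[0x08+3] := {0xa0,0x82,0x9b}
query mem[0x0d]=0xa0, mem[0x12]=0x1b, mem[0x0e]=0x82, mem[0x09]=0x82, mem[0x0c]=0xf3

MEM[0x0d,0x12,0x0e,0x09,0x0c] = a0 1b 82 82 f3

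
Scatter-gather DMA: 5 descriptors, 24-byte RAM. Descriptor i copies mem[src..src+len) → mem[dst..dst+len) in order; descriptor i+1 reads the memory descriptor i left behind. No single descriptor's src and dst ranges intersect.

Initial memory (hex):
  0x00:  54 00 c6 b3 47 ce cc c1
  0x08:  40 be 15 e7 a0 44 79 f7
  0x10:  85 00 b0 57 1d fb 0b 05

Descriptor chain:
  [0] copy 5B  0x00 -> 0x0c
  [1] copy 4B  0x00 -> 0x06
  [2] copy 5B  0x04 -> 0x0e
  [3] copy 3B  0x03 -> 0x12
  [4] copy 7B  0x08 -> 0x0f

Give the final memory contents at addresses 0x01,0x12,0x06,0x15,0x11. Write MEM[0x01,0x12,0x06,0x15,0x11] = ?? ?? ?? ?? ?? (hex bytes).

D0: mem[0x0c..0x10] <- [54 00 c6 b3 47]
D1: mem[0x06..0x09] <- [54 00 c6 b3]
D2: mem[0x0e..0x12] <- [47 ce 54 00 c6]
D3: mem[0x12..0x14] <- [b3 47 ce]
D4: mem[0x0f..0x15] <- [c6 b3 15 e7 54 00 47]
query mem[0x01]=0x00, mem[0x12]=0xe7, mem[0x06]=0x54, mem[0x15]=0x47, mem[0x11]=0x15

MEM[0x01,0x12,0x06,0x15,0x11] = 00 e7 54 47 15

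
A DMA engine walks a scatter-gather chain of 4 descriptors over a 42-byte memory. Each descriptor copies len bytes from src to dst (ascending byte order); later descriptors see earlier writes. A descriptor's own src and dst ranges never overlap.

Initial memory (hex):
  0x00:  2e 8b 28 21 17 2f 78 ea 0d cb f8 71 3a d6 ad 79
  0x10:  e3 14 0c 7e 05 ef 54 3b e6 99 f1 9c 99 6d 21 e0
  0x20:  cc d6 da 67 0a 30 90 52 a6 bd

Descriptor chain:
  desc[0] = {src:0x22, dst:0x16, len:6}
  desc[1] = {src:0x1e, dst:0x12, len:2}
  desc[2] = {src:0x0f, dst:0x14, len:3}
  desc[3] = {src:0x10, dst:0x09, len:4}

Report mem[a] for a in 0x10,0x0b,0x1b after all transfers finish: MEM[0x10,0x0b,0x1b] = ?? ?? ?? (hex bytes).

D0: mem[0x16..0x1b] <- [da 67 0a 30 90 52]
D1: mem[0x12..0x13] <- [21 e0]
D2: mem[0x14..0x16] <- [79 e3 14]
D3: mem[0x09..0x0c] <- [e3 14 21 e0]
query mem[0x10]=0xe3, mem[0x0b]=0x21, mem[0x1b]=0x52

MEM[0x10,0x0b,0x1b] = e3 21 52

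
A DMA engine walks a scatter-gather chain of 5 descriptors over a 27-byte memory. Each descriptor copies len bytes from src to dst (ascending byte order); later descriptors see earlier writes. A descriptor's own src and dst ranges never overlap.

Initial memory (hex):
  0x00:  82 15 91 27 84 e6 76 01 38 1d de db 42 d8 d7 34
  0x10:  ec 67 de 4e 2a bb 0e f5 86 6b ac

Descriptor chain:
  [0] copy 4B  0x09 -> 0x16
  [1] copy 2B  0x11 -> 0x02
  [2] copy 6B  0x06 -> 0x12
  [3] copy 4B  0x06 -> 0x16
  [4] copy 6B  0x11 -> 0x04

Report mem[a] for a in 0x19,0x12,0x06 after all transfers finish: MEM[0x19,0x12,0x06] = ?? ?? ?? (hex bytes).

MEM[0x19,0x12,0x06] = 1d 76 01

  after D0: wrote 4B at 0x16 = 1ddedb42
  after D1: wrote 2B at 0x02 = 67de
  after D2: wrote 6B at 0x12 = 7601381ddedb
  after D3: wrote 4B at 0x16 = 7601381d
  after D4: wrote 6B at 0x04 = 677601381d76
query mem[0x19]=0x1d, mem[0x12]=0x76, mem[0x06]=0x01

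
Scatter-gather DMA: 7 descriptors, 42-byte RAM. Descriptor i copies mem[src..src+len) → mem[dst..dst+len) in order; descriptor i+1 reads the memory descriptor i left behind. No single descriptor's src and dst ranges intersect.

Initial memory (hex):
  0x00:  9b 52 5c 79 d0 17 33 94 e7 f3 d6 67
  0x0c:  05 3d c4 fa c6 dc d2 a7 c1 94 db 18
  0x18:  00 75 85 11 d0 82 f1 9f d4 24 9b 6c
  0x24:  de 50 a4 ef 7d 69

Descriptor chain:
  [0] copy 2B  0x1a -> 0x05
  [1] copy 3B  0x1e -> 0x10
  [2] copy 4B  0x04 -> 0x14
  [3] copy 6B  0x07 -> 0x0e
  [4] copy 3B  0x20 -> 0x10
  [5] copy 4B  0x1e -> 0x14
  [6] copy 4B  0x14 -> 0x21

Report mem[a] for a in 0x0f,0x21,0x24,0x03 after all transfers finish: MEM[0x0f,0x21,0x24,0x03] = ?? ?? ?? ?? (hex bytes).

D0: mem[0x05..0x06] <- [85 11]
D1: mem[0x10..0x12] <- [f1 9f d4]
D2: mem[0x14..0x17] <- [d0 85 11 94]
D3: mem[0x0e..0x13] <- [94 e7 f3 d6 67 05]
D4: mem[0x10..0x12] <- [d4 24 9b]
D5: mem[0x14..0x17] <- [f1 9f d4 24]
D6: mem[0x21..0x24] <- [f1 9f d4 24]
query mem[0x0f]=0xe7, mem[0x21]=0xf1, mem[0x24]=0x24, mem[0x03]=0x79

MEM[0x0f,0x21,0x24,0x03] = e7 f1 24 79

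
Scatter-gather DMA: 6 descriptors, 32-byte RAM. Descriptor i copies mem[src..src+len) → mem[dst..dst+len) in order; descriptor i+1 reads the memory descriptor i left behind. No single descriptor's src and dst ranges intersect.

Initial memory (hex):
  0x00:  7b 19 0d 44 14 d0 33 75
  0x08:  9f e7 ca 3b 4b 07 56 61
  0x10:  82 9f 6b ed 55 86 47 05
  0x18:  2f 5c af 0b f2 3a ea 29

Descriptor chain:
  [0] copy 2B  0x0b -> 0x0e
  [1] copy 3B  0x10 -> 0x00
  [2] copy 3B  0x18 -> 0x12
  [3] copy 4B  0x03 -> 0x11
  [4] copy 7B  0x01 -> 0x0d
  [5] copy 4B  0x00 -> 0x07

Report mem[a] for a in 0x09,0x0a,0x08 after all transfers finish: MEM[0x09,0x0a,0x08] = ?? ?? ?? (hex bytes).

MEM[0x09,0x0a,0x08] = 6b 44 9f

  after D0: wrote 2B at 0x0e = 3b4b
  after D1: wrote 3B at 0x00 = 829f6b
  after D2: wrote 3B at 0x12 = 2f5caf
  after D3: wrote 4B at 0x11 = 4414d033
  after D4: wrote 7B at 0x0d = 9f6b4414d03375
  after D5: wrote 4B at 0x07 = 829f6b44
query mem[0x09]=0x6b, mem[0x0a]=0x44, mem[0x08]=0x9f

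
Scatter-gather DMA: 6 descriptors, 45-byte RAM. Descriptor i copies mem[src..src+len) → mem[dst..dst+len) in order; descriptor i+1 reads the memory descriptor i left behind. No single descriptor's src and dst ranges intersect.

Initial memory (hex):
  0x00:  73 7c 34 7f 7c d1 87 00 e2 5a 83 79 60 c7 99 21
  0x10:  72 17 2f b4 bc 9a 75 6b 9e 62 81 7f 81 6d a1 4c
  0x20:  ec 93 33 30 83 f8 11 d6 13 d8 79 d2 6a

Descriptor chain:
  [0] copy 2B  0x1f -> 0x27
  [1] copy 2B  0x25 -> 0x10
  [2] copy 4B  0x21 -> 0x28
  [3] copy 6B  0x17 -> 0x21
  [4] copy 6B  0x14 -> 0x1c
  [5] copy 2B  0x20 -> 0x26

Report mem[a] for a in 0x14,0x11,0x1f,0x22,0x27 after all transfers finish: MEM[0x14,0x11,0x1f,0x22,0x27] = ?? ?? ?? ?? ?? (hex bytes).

MEM[0x14,0x11,0x1f,0x22,0x27] = bc 11 6b 9e 62

[0] 0x1f->0x27 len=2 : 4c ec
[1] 0x25->0x10 len=2 : f8 11
[2] 0x21->0x28 len=4 : 93 33 30 83
[3] 0x17->0x21 len=6 : 6b 9e 62 81 7f 81
[4] 0x14->0x1c len=6 : bc 9a 75 6b 9e 62
[5] 0x20->0x26 len=2 : 9e 62
query mem[0x14]=0xbc, mem[0x11]=0x11, mem[0x1f]=0x6b, mem[0x22]=0x9e, mem[0x27]=0x62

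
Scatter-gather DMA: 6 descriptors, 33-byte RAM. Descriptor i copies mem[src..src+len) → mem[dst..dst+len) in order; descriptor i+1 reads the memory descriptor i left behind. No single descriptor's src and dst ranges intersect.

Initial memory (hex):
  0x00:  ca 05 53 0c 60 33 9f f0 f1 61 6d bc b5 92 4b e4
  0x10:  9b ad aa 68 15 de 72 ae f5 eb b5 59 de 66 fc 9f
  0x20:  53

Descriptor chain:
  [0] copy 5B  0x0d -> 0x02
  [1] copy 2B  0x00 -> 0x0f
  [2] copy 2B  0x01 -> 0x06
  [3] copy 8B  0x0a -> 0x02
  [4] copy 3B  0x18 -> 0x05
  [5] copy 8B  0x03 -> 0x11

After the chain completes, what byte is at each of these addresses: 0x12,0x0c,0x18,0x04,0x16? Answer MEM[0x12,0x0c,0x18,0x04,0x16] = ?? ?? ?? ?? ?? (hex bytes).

[0] 0x0d->0x02 len=5 : 92 4b e4 9b ad
[1] 0x00->0x0f len=2 : ca 05
[2] 0x01->0x06 len=2 : 05 92
[3] 0x0a->0x02 len=8 : 6d bc b5 92 4b ca 05 ad
[4] 0x18->0x05 len=3 : f5 eb b5
[5] 0x03->0x11 len=8 : bc b5 f5 eb b5 05 ad 6d
query mem[0x12]=0xb5, mem[0x0c]=0xb5, mem[0x18]=0x6d, mem[0x04]=0xb5, mem[0x16]=0x05

MEM[0x12,0x0c,0x18,0x04,0x16] = b5 b5 6d b5 05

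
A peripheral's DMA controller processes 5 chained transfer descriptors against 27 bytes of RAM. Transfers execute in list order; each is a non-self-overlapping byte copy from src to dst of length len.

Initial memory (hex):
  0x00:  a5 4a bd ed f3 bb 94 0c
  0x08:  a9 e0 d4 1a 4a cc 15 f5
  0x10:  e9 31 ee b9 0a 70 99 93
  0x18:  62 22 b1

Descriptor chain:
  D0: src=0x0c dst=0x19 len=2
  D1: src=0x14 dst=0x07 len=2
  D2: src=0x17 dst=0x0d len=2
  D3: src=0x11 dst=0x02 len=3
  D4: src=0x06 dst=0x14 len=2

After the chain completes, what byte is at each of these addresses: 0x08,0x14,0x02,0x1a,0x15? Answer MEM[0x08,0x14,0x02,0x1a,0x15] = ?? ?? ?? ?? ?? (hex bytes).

[0] 0x0c->0x19 len=2 : 4a cc
[1] 0x14->0x07 len=2 : 0a 70
[2] 0x17->0x0d len=2 : 93 62
[3] 0x11->0x02 len=3 : 31 ee b9
[4] 0x06->0x14 len=2 : 94 0a
query mem[0x08]=0x70, mem[0x14]=0x94, mem[0x02]=0x31, mem[0x1a]=0xcc, mem[0x15]=0x0a

MEM[0x08,0x14,0x02,0x1a,0x15] = 70 94 31 cc 0a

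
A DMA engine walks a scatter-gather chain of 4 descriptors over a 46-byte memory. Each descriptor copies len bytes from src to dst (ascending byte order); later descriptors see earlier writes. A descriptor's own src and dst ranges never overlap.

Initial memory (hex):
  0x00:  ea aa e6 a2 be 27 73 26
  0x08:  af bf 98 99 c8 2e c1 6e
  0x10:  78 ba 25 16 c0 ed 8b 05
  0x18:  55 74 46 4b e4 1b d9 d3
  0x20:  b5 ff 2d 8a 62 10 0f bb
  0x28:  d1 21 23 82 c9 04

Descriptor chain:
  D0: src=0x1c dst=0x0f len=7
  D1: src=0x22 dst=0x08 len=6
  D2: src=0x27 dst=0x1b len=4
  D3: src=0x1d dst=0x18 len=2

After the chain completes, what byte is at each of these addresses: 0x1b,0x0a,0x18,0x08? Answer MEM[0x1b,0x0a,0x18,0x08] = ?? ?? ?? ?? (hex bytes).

MEM[0x1b,0x0a,0x18,0x08] = bb 62 21 2d

D0: mem[0x0f..0x15] <- [e4 1b d9 d3 b5 ff 2d]
D1: mem[0x08..0x0d] <- [2d 8a 62 10 0f bb]
D2: mem[0x1b..0x1e] <- [bb d1 21 23]
D3: mem[0x18..0x19] <- [21 23]
query mem[0x1b]=0xbb, mem[0x0a]=0x62, mem[0x18]=0x21, mem[0x08]=0x2d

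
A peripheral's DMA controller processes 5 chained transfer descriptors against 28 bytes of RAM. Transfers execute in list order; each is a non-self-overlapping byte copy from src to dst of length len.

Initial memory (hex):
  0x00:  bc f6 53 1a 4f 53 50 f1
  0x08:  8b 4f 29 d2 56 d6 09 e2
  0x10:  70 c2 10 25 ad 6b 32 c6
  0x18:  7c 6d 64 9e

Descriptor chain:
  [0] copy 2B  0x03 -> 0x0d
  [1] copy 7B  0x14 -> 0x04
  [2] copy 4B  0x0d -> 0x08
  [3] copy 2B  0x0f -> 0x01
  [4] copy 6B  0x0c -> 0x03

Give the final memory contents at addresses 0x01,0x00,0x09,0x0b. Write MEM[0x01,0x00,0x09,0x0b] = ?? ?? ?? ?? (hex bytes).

MEM[0x01,0x00,0x09,0x0b] = e2 bc 4f 70

[0] 0x03->0x0d len=2 : 1a 4f
[1] 0x14->0x04 len=7 : ad 6b 32 c6 7c 6d 64
[2] 0x0d->0x08 len=4 : 1a 4f e2 70
[3] 0x0f->0x01 len=2 : e2 70
[4] 0x0c->0x03 len=6 : 56 1a 4f e2 70 c2
query mem[0x01]=0xe2, mem[0x00]=0xbc, mem[0x09]=0x4f, mem[0x0b]=0x70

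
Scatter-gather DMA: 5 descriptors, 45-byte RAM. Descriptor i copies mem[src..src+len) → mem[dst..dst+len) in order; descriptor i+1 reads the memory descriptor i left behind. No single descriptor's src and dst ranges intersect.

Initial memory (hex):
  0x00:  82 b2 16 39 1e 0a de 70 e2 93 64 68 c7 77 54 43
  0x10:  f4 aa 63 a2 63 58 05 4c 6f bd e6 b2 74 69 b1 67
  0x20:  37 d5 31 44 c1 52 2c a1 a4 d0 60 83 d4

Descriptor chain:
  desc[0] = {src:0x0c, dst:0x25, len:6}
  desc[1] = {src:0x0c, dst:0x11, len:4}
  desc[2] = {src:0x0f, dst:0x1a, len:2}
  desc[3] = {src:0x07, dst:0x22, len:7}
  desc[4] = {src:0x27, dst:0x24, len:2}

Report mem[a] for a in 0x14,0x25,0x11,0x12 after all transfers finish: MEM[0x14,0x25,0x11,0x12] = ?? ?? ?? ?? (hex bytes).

[0] 0x0c->0x25 len=6 : c7 77 54 43 f4 aa
[1] 0x0c->0x11 len=4 : c7 77 54 43
[2] 0x0f->0x1a len=2 : 43 f4
[3] 0x07->0x22 len=7 : 70 e2 93 64 68 c7 77
[4] 0x27->0x24 len=2 : c7 77
query mem[0x14]=0x43, mem[0x25]=0x77, mem[0x11]=0xc7, mem[0x12]=0x77

MEM[0x14,0x25,0x11,0x12] = 43 77 c7 77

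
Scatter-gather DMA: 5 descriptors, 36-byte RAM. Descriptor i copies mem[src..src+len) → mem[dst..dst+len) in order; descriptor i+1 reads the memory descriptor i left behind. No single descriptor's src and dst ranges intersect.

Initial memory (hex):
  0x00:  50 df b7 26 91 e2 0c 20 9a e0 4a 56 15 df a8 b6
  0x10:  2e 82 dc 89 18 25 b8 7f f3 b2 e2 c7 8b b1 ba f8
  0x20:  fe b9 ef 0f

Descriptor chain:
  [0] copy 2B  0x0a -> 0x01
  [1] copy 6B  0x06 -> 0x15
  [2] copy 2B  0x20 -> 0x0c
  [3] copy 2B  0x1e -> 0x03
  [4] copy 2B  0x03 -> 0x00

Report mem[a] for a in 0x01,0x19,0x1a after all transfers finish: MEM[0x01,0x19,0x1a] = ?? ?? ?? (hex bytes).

#0 dst[0x01+2] := {0x4a,0x56}
#1 dst[0x15+6] := {0x0c,0x20,0x9a,0xe0,0x4a,0x56}
#2 dst[0x0c+2] := {0xfe,0xb9}
#3 dst[0x03+2] := {0xba,0xf8}
#4 dst[0x00+2] := {0xba,0xf8}
query mem[0x01]=0xf8, mem[0x19]=0x4a, mem[0x1a]=0x56

MEM[0x01,0x19,0x1a] = f8 4a 56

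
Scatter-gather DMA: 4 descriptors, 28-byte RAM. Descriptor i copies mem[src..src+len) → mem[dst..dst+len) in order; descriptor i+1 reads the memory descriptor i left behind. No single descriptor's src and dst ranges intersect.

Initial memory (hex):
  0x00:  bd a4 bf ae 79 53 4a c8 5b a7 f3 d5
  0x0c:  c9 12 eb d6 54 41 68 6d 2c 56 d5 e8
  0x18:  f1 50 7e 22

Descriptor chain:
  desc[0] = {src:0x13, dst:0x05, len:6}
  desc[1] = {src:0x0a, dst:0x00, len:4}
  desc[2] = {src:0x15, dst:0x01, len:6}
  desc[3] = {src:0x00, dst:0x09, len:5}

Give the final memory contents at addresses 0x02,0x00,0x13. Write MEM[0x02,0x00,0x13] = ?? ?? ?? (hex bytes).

D0: mem[0x05..0x0a] <- [6d 2c 56 d5 e8 f1]
D1: mem[0x00..0x03] <- [f1 d5 c9 12]
D2: mem[0x01..0x06] <- [56 d5 e8 f1 50 7e]
D3: mem[0x09..0x0d] <- [f1 56 d5 e8 f1]
query mem[0x02]=0xd5, mem[0x00]=0xf1, mem[0x13]=0x6d

MEM[0x02,0x00,0x13] = d5 f1 6d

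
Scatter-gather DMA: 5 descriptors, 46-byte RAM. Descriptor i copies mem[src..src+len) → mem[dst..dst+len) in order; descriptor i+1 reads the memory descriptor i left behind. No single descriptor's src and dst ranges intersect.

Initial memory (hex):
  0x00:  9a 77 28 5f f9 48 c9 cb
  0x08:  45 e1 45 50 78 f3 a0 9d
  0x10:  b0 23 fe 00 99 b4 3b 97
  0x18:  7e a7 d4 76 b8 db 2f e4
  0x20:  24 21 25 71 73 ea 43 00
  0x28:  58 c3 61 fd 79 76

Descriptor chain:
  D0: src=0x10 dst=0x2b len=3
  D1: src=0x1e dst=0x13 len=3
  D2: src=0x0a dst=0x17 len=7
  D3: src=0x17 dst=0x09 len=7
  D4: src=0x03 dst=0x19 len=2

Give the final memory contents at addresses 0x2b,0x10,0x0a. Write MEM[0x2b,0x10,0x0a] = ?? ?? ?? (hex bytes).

  after D0: wrote 3B at 0x2b = b023fe
  after D1: wrote 3B at 0x13 = 2fe424
  after D2: wrote 7B at 0x17 = 455078f3a09db0
  after D3: wrote 7B at 0x09 = 455078f3a09db0
  after D4: wrote 2B at 0x19 = 5ff9
query mem[0x2b]=0xb0, mem[0x10]=0xb0, mem[0x0a]=0x50

MEM[0x2b,0x10,0x0a] = b0 b0 50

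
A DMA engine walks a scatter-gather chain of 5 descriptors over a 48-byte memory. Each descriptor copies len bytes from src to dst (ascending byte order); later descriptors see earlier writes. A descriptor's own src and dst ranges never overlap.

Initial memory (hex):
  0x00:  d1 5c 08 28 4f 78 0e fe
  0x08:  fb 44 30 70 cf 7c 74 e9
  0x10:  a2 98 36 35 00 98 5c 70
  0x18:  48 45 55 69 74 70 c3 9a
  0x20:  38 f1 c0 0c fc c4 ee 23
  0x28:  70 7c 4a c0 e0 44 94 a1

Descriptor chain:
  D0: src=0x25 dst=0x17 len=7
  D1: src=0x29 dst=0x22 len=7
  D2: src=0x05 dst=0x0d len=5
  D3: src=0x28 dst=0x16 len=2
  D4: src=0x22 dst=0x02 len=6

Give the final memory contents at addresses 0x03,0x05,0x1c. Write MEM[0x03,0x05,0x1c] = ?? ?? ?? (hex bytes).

MEM[0x03,0x05,0x1c] = 4a e0 4a

D0: mem[0x17..0x1d] <- [c4 ee 23 70 7c 4a c0]
D1: mem[0x22..0x28] <- [7c 4a c0 e0 44 94 a1]
D2: mem[0x0d..0x11] <- [78 0e fe fb 44]
D3: mem[0x16..0x17] <- [a1 7c]
D4: mem[0x02..0x07] <- [7c 4a c0 e0 44 94]
query mem[0x03]=0x4a, mem[0x05]=0xe0, mem[0x1c]=0x4a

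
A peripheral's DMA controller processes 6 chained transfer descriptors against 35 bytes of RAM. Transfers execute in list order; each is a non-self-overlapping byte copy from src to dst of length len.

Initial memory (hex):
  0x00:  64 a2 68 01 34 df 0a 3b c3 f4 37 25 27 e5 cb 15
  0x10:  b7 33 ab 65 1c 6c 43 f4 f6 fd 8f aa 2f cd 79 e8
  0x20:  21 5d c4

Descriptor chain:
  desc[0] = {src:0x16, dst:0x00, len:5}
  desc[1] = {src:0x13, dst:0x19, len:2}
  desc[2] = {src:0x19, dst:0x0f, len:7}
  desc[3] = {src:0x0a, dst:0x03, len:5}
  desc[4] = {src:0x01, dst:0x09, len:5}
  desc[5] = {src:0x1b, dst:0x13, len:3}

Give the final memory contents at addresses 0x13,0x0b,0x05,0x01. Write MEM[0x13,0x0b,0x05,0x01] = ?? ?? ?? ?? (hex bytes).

MEM[0x13,0x0b,0x05,0x01] = aa 37 27 f4

[0] 0x16->0x00 len=5 : 43 f4 f6 fd 8f
[1] 0x13->0x19 len=2 : 65 1c
[2] 0x19->0x0f len=7 : 65 1c aa 2f cd 79 e8
[3] 0x0a->0x03 len=5 : 37 25 27 e5 cb
[4] 0x01->0x09 len=5 : f4 f6 37 25 27
[5] 0x1b->0x13 len=3 : aa 2f cd
query mem[0x13]=0xaa, mem[0x0b]=0x37, mem[0x05]=0x27, mem[0x01]=0xf4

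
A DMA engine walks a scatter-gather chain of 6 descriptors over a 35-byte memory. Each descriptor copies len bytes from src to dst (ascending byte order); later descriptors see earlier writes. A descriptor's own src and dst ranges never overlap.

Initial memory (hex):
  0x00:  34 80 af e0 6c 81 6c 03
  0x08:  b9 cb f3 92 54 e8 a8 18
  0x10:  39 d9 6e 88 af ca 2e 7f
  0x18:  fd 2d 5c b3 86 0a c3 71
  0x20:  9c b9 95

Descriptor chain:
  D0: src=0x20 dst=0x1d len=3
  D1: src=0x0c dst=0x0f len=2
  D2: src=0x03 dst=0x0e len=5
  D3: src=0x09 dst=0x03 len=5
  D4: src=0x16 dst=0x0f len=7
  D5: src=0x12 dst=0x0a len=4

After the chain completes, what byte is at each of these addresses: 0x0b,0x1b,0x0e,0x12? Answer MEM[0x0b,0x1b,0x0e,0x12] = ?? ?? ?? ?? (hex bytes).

  after D0: wrote 3B at 0x1d = 9cb995
  after D1: wrote 2B at 0x0f = 54e8
  after D2: wrote 5B at 0x0e = e06c816c03
  after D3: wrote 5B at 0x03 = cbf39254e8
  after D4: wrote 7B at 0x0f = 2e7ffd2d5cb386
  after D5: wrote 4B at 0x0a = 2d5cb386
query mem[0x0b]=0x5c, mem[0x1b]=0xb3, mem[0x0e]=0xe0, mem[0x12]=0x2d

MEM[0x0b,0x1b,0x0e,0x12] = 5c b3 e0 2d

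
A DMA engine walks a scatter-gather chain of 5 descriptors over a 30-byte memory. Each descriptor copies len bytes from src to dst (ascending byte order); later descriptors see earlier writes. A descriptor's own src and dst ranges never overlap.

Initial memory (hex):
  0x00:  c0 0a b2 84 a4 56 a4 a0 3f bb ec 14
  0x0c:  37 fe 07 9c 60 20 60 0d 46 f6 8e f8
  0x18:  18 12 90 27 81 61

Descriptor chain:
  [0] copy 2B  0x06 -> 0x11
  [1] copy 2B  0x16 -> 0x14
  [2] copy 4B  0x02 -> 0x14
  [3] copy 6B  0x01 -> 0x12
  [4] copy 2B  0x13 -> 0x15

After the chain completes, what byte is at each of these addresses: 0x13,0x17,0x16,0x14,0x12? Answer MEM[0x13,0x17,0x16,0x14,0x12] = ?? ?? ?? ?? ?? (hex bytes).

MEM[0x13,0x17,0x16,0x14,0x12] = b2 a4 84 84 0a

D0: mem[0x11..0x12] <- [a4 a0]
D1: mem[0x14..0x15] <- [8e f8]
D2: mem[0x14..0x17] <- [b2 84 a4 56]
D3: mem[0x12..0x17] <- [0a b2 84 a4 56 a4]
D4: mem[0x15..0x16] <- [b2 84]
query mem[0x13]=0xb2, mem[0x17]=0xa4, mem[0x16]=0x84, mem[0x14]=0x84, mem[0x12]=0x0a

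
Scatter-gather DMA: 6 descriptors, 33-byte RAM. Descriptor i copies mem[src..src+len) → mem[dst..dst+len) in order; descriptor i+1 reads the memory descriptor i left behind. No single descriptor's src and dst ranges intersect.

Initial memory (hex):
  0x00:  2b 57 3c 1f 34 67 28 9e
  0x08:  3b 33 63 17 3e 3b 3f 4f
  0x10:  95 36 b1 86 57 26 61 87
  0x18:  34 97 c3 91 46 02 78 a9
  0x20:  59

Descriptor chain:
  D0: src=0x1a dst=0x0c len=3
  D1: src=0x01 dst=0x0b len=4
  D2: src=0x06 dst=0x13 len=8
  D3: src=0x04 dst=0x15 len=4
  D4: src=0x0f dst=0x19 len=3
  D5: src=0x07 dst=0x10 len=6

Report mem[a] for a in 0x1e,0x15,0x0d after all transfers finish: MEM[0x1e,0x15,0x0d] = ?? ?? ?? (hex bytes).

  after D0: wrote 3B at 0x0c = c39146
  after D1: wrote 4B at 0x0b = 573c1f34
  after D2: wrote 8B at 0x13 = 289e3b3363573c1f
  after D3: wrote 4B at 0x15 = 3467289e
  after D4: wrote 3B at 0x19 = 4f9536
  after D5: wrote 6B at 0x10 = 9e3b3363573c
query mem[0x1e]=0x78, mem[0x15]=0x3c, mem[0x0d]=0x1f

MEM[0x1e,0x15,0x0d] = 78 3c 1f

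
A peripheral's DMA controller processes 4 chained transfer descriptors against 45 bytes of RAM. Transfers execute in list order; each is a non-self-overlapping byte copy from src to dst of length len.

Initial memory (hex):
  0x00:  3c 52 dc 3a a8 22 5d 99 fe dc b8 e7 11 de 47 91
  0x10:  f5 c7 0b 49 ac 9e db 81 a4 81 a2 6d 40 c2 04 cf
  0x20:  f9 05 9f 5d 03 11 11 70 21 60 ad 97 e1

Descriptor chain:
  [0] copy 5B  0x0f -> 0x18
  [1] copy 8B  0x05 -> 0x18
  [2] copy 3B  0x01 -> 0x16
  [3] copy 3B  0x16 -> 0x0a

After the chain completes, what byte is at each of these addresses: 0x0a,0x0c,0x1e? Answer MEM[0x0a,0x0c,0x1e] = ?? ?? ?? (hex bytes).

MEM[0x0a,0x0c,0x1e] = 52 3a e7

#0 dst[0x18+5] := {0x91,0xf5,0xc7,0x0b,0x49}
#1 dst[0x18+8] := {0x22,0x5d,0x99,0xfe,0xdc,0xb8,0xe7,0x11}
#2 dst[0x16+3] := {0x52,0xdc,0x3a}
#3 dst[0x0a+3] := {0x52,0xdc,0x3a}
query mem[0x0a]=0x52, mem[0x0c]=0x3a, mem[0x1e]=0xe7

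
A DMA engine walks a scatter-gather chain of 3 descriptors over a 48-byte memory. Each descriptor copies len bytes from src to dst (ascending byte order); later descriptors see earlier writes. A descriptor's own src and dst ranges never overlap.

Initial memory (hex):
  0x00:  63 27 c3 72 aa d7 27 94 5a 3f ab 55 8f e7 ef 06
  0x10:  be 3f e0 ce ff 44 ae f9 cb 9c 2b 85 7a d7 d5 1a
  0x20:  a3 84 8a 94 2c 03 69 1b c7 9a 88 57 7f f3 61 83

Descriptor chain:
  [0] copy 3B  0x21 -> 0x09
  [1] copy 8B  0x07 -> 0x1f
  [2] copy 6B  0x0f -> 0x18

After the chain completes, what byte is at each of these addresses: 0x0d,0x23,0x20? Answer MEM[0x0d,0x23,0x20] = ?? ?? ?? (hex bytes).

[0] 0x21->0x09 len=3 : 84 8a 94
[1] 0x07->0x1f len=8 : 94 5a 84 8a 94 8f e7 ef
[2] 0x0f->0x18 len=6 : 06 be 3f e0 ce ff
query mem[0x0d]=0xe7, mem[0x23]=0x94, mem[0x20]=0x5a

MEM[0x0d,0x23,0x20] = e7 94 5a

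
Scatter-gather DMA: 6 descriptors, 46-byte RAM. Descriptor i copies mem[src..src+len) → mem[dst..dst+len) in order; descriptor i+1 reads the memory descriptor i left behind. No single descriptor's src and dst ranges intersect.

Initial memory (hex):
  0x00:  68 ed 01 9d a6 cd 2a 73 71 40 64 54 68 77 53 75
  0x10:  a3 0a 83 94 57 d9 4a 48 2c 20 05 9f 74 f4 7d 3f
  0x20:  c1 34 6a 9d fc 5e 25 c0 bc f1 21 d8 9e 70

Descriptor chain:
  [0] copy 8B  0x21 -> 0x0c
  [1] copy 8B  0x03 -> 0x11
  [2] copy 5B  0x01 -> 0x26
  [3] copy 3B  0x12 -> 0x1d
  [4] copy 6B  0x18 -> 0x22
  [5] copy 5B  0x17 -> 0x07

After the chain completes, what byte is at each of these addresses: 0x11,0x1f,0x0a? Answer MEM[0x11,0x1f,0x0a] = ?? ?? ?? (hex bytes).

[0] 0x21->0x0c len=8 : 34 6a 9d fc 5e 25 c0 bc
[1] 0x03->0x11 len=8 : 9d a6 cd 2a 73 71 40 64
[2] 0x01->0x26 len=5 : ed 01 9d a6 cd
[3] 0x12->0x1d len=3 : a6 cd 2a
[4] 0x18->0x22 len=6 : 64 20 05 9f 74 a6
[5] 0x17->0x07 len=5 : 40 64 20 05 9f
query mem[0x11]=0x9d, mem[0x1f]=0x2a, mem[0x0a]=0x05

MEM[0x11,0x1f,0x0a] = 9d 2a 05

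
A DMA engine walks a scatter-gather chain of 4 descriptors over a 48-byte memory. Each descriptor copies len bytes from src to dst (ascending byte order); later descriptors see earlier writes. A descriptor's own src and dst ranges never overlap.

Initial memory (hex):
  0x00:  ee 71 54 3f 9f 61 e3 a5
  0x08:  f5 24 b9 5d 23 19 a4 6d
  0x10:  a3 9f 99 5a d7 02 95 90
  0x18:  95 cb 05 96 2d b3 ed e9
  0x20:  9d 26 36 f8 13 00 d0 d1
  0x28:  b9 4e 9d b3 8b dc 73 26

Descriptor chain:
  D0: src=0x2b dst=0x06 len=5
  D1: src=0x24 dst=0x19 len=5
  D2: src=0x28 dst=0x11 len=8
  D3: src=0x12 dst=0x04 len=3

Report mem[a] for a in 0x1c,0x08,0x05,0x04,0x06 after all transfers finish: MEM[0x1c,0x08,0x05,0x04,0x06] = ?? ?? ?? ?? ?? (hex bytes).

MEM[0x1c,0x08,0x05,0x04,0x06] = d1 dc 9d 4e b3

D0: mem[0x06..0x0a] <- [b3 8b dc 73 26]
D1: mem[0x19..0x1d] <- [13 00 d0 d1 b9]
D2: mem[0x11..0x18] <- [b9 4e 9d b3 8b dc 73 26]
D3: mem[0x04..0x06] <- [4e 9d b3]
query mem[0x1c]=0xd1, mem[0x08]=0xdc, mem[0x05]=0x9d, mem[0x04]=0x4e, mem[0x06]=0xb3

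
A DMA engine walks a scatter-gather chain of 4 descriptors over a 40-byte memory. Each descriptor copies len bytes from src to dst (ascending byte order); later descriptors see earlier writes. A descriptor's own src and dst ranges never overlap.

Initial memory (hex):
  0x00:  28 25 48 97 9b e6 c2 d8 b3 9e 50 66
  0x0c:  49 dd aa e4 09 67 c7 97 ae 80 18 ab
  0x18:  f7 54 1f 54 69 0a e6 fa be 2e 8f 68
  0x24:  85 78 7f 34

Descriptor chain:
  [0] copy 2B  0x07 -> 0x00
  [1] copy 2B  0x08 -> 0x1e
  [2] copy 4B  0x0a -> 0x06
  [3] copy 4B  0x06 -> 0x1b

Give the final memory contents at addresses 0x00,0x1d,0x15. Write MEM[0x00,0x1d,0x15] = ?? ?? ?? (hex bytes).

D0: mem[0x00..0x01] <- [d8 b3]
D1: mem[0x1e..0x1f] <- [b3 9e]
D2: mem[0x06..0x09] <- [50 66 49 dd]
D3: mem[0x1b..0x1e] <- [50 66 49 dd]
query mem[0x00]=0xd8, mem[0x1d]=0x49, mem[0x15]=0x80

MEM[0x00,0x1d,0x15] = d8 49 80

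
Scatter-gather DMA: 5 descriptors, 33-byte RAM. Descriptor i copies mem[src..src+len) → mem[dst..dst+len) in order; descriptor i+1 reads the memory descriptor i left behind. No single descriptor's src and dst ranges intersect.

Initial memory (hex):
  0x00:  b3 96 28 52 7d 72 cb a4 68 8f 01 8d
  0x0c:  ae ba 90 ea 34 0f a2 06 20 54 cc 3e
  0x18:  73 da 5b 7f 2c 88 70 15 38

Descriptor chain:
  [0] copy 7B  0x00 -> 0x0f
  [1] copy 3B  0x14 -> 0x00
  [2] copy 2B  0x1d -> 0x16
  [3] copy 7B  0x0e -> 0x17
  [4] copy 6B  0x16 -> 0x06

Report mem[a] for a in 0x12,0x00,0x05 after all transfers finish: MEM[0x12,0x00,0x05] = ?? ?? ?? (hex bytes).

MEM[0x12,0x00,0x05] = 52 72 72

  after D0: wrote 7B at 0x0f = b39628527d72cb
  after D1: wrote 3B at 0x00 = 72cbcc
  after D2: wrote 2B at 0x16 = 8870
  after D3: wrote 7B at 0x17 = 90b39628527d72
  after D4: wrote 6B at 0x06 = 8890b3962852
query mem[0x12]=0x52, mem[0x00]=0x72, mem[0x05]=0x72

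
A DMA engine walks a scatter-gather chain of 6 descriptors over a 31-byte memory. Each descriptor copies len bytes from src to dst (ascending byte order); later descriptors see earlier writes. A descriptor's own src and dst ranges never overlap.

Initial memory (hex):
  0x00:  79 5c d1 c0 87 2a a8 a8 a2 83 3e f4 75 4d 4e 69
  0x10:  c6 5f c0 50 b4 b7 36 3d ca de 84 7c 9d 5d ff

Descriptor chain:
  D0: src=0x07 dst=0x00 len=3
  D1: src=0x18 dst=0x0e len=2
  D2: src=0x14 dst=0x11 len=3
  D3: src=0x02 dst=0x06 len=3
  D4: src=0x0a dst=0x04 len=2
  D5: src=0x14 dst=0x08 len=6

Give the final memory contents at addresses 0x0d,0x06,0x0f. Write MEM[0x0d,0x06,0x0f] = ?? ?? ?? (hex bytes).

MEM[0x0d,0x06,0x0f] = de 83 de

D0: mem[0x00..0x02] <- [a8 a2 83]
D1: mem[0x0e..0x0f] <- [ca de]
D2: mem[0x11..0x13] <- [b4 b7 36]
D3: mem[0x06..0x08] <- [83 c0 87]
D4: mem[0x04..0x05] <- [3e f4]
D5: mem[0x08..0x0d] <- [b4 b7 36 3d ca de]
query mem[0x0d]=0xde, mem[0x06]=0x83, mem[0x0f]=0xde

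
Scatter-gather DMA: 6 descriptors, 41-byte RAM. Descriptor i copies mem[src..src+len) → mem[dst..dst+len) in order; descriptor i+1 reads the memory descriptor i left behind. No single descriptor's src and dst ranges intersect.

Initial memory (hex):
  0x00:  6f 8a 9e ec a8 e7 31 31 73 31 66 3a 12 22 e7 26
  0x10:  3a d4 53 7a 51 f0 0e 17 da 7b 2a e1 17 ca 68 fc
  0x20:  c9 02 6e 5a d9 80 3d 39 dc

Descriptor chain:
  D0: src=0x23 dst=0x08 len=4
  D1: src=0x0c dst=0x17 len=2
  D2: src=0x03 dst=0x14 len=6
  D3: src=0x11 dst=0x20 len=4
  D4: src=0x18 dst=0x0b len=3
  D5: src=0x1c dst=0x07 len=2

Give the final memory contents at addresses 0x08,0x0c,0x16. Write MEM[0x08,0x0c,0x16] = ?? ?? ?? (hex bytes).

MEM[0x08,0x0c,0x16] = ca 5a e7

  after D0: wrote 4B at 0x08 = 5ad9803d
  after D1: wrote 2B at 0x17 = 1222
  after D2: wrote 6B at 0x14 = eca8e731315a
  after D3: wrote 4B at 0x20 = d4537aec
  after D4: wrote 3B at 0x0b = 315a2a
  after D5: wrote 2B at 0x07 = 17ca
query mem[0x08]=0xca, mem[0x0c]=0x5a, mem[0x16]=0xe7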